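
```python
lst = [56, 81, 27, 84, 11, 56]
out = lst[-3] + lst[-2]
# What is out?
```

lst has length 6. Negative index -3 maps to positive index 6 + (-3) = 3. lst[3] = 84.
lst has length 6. Negative index -2 maps to positive index 6 + (-2) = 4. lst[4] = 11.
Sum: 84 + 11 = 95.

95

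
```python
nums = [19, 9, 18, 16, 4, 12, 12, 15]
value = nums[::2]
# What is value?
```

nums has length 8. The slice nums[::2] selects indices [0, 2, 4, 6] (0->19, 2->18, 4->4, 6->12), giving [19, 18, 4, 12].

[19, 18, 4, 12]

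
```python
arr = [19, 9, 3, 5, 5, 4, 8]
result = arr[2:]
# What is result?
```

arr has length 7. The slice arr[2:] selects indices [2, 3, 4, 5, 6] (2->3, 3->5, 4->5, 5->4, 6->8), giving [3, 5, 5, 4, 8].

[3, 5, 5, 4, 8]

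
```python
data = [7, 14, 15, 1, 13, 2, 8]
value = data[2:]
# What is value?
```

data has length 7. The slice data[2:] selects indices [2, 3, 4, 5, 6] (2->15, 3->1, 4->13, 5->2, 6->8), giving [15, 1, 13, 2, 8].

[15, 1, 13, 2, 8]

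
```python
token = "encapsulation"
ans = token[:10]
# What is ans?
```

token has length 13. The slice token[:10] selects indices [0, 1, 2, 3, 4, 5, 6, 7, 8, 9] (0->'e', 1->'n', 2->'c', 3->'a', 4->'p', 5->'s', 6->'u', 7->'l', 8->'a', 9->'t'), giving 'encapsulat'.

'encapsulat'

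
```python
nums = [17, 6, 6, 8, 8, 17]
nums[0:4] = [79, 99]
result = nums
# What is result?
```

nums starts as [17, 6, 6, 8, 8, 17] (length 6). The slice nums[0:4] covers indices [0, 1, 2, 3] with values [17, 6, 6, 8]. Replacing that slice with [79, 99] (different length) produces [79, 99, 8, 17].

[79, 99, 8, 17]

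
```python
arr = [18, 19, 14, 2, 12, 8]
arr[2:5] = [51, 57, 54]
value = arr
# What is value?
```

arr starts as [18, 19, 14, 2, 12, 8] (length 6). The slice arr[2:5] covers indices [2, 3, 4] with values [14, 2, 12]. Replacing that slice with [51, 57, 54] (same length) produces [18, 19, 51, 57, 54, 8].

[18, 19, 51, 57, 54, 8]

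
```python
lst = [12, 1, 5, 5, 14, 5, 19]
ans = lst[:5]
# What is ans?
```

lst has length 7. The slice lst[:5] selects indices [0, 1, 2, 3, 4] (0->12, 1->1, 2->5, 3->5, 4->14), giving [12, 1, 5, 5, 14].

[12, 1, 5, 5, 14]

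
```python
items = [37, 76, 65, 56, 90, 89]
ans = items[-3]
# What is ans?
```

items has length 6. Negative index -3 maps to positive index 6 + (-3) = 3. items[3] = 56.

56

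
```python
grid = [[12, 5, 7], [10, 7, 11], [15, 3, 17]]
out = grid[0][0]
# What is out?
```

grid[0] = [12, 5, 7]. Taking column 0 of that row yields 12.

12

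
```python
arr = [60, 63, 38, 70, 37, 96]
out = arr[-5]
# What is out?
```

arr has length 6. Negative index -5 maps to positive index 6 + (-5) = 1. arr[1] = 63.

63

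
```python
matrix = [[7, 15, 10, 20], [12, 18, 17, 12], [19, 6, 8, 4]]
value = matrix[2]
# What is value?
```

matrix has 3 rows. Row 2 is [19, 6, 8, 4].

[19, 6, 8, 4]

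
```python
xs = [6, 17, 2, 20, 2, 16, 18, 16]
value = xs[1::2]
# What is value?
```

xs has length 8. The slice xs[1::2] selects indices [1, 3, 5, 7] (1->17, 3->20, 5->16, 7->16), giving [17, 20, 16, 16].

[17, 20, 16, 16]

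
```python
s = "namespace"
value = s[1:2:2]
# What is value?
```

s has length 9. The slice s[1:2:2] selects indices [1] (1->'a'), giving 'a'.

'a'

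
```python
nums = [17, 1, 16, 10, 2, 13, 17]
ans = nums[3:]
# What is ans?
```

nums has length 7. The slice nums[3:] selects indices [3, 4, 5, 6] (3->10, 4->2, 5->13, 6->17), giving [10, 2, 13, 17].

[10, 2, 13, 17]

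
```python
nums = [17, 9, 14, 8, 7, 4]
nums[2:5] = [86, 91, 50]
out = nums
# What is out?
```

nums starts as [17, 9, 14, 8, 7, 4] (length 6). The slice nums[2:5] covers indices [2, 3, 4] with values [14, 8, 7]. Replacing that slice with [86, 91, 50] (same length) produces [17, 9, 86, 91, 50, 4].

[17, 9, 86, 91, 50, 4]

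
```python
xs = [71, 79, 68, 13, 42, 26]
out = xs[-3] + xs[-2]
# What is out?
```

xs has length 6. Negative index -3 maps to positive index 6 + (-3) = 3. xs[3] = 13.
xs has length 6. Negative index -2 maps to positive index 6 + (-2) = 4. xs[4] = 42.
Sum: 13 + 42 = 55.

55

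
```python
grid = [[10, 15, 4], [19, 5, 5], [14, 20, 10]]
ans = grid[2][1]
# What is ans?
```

grid[2] = [14, 20, 10]. Taking column 1 of that row yields 20.

20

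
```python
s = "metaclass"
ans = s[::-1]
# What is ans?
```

s has length 9. The slice s[::-1] selects indices [8, 7, 6, 5, 4, 3, 2, 1, 0] (8->'s', 7->'s', 6->'a', 5->'l', 4->'c', 3->'a', 2->'t', 1->'e', 0->'m'), giving 'ssalcatem'.

'ssalcatem'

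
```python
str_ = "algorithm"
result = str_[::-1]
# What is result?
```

str_ has length 9. The slice str_[::-1] selects indices [8, 7, 6, 5, 4, 3, 2, 1, 0] (8->'m', 7->'h', 6->'t', 5->'i', 4->'r', 3->'o', 2->'g', 1->'l', 0->'a'), giving 'mhtirogla'.

'mhtirogla'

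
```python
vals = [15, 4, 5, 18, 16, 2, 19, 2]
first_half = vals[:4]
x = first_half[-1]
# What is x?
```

vals has length 8. The slice vals[:4] selects indices [0, 1, 2, 3] (0->15, 1->4, 2->5, 3->18), giving [15, 4, 5, 18]. So first_half = [15, 4, 5, 18]. Then first_half[-1] = 18.

18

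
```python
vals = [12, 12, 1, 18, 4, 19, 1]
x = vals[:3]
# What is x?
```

vals has length 7. The slice vals[:3] selects indices [0, 1, 2] (0->12, 1->12, 2->1), giving [12, 12, 1].

[12, 12, 1]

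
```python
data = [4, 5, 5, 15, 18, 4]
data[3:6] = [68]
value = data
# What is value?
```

data starts as [4, 5, 5, 15, 18, 4] (length 6). The slice data[3:6] covers indices [3, 4, 5] with values [15, 18, 4]. Replacing that slice with [68] (different length) produces [4, 5, 5, 68].

[4, 5, 5, 68]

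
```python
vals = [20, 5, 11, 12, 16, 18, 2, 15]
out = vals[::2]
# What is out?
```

vals has length 8. The slice vals[::2] selects indices [0, 2, 4, 6] (0->20, 2->11, 4->16, 6->2), giving [20, 11, 16, 2].

[20, 11, 16, 2]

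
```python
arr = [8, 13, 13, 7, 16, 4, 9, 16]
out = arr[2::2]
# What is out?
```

arr has length 8. The slice arr[2::2] selects indices [2, 4, 6] (2->13, 4->16, 6->9), giving [13, 16, 9].

[13, 16, 9]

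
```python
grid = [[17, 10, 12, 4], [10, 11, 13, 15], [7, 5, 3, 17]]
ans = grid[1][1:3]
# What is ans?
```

grid[1] = [10, 11, 13, 15]. grid[1] has length 4. The slice grid[1][1:3] selects indices [1, 2] (1->11, 2->13), giving [11, 13].

[11, 13]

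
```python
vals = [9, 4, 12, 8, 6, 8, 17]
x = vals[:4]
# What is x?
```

vals has length 7. The slice vals[:4] selects indices [0, 1, 2, 3] (0->9, 1->4, 2->12, 3->8), giving [9, 4, 12, 8].

[9, 4, 12, 8]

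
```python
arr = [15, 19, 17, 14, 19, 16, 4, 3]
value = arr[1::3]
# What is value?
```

arr has length 8. The slice arr[1::3] selects indices [1, 4, 7] (1->19, 4->19, 7->3), giving [19, 19, 3].

[19, 19, 3]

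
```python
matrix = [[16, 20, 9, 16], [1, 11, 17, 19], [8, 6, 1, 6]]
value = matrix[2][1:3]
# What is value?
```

matrix[2] = [8, 6, 1, 6]. matrix[2] has length 4. The slice matrix[2][1:3] selects indices [1, 2] (1->6, 2->1), giving [6, 1].

[6, 1]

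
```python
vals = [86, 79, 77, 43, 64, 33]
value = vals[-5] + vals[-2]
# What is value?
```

vals has length 6. Negative index -5 maps to positive index 6 + (-5) = 1. vals[1] = 79.
vals has length 6. Negative index -2 maps to positive index 6 + (-2) = 4. vals[4] = 64.
Sum: 79 + 64 = 143.

143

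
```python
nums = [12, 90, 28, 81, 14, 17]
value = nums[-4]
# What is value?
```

nums has length 6. Negative index -4 maps to positive index 6 + (-4) = 2. nums[2] = 28.

28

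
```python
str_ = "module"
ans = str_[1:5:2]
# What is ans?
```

str_ has length 6. The slice str_[1:5:2] selects indices [1, 3] (1->'o', 3->'u'), giving 'ou'.

'ou'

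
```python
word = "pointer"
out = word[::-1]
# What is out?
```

word has length 7. The slice word[::-1] selects indices [6, 5, 4, 3, 2, 1, 0] (6->'r', 5->'e', 4->'t', 3->'n', 2->'i', 1->'o', 0->'p'), giving 'retniop'.

'retniop'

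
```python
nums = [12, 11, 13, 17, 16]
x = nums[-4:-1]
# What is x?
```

nums has length 5. The slice nums[-4:-1] selects indices [1, 2, 3] (1->11, 2->13, 3->17), giving [11, 13, 17].

[11, 13, 17]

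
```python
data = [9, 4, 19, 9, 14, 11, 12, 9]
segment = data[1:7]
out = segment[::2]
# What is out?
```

data has length 8. The slice data[1:7] selects indices [1, 2, 3, 4, 5, 6] (1->4, 2->19, 3->9, 4->14, 5->11, 6->12), giving [4, 19, 9, 14, 11, 12]. So segment = [4, 19, 9, 14, 11, 12]. segment has length 6. The slice segment[::2] selects indices [0, 2, 4] (0->4, 2->9, 4->11), giving [4, 9, 11].

[4, 9, 11]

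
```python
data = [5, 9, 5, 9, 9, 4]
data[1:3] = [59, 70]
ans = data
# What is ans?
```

data starts as [5, 9, 5, 9, 9, 4] (length 6). The slice data[1:3] covers indices [1, 2] with values [9, 5]. Replacing that slice with [59, 70] (same length) produces [5, 59, 70, 9, 9, 4].

[5, 59, 70, 9, 9, 4]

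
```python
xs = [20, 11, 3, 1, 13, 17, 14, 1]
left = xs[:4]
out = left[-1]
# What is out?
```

xs has length 8. The slice xs[:4] selects indices [0, 1, 2, 3] (0->20, 1->11, 2->3, 3->1), giving [20, 11, 3, 1]. So left = [20, 11, 3, 1]. Then left[-1] = 1.

1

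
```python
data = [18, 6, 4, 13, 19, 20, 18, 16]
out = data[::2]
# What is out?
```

data has length 8. The slice data[::2] selects indices [0, 2, 4, 6] (0->18, 2->4, 4->19, 6->18), giving [18, 4, 19, 18].

[18, 4, 19, 18]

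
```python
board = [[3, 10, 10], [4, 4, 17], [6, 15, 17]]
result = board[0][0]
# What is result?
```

board[0] = [3, 10, 10]. Taking column 0 of that row yields 3.

3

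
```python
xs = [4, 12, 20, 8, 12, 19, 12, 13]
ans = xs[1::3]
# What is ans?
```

xs has length 8. The slice xs[1::3] selects indices [1, 4, 7] (1->12, 4->12, 7->13), giving [12, 12, 13].

[12, 12, 13]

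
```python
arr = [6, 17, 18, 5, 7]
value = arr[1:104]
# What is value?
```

arr has length 5. The slice arr[1:104] selects indices [1, 2, 3, 4] (1->17, 2->18, 3->5, 4->7), giving [17, 18, 5, 7].

[17, 18, 5, 7]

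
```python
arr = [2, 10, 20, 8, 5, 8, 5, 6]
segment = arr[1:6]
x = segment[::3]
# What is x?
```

arr has length 8. The slice arr[1:6] selects indices [1, 2, 3, 4, 5] (1->10, 2->20, 3->8, 4->5, 5->8), giving [10, 20, 8, 5, 8]. So segment = [10, 20, 8, 5, 8]. segment has length 5. The slice segment[::3] selects indices [0, 3] (0->10, 3->5), giving [10, 5].

[10, 5]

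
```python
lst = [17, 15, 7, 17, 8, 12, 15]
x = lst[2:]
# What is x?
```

lst has length 7. The slice lst[2:] selects indices [2, 3, 4, 5, 6] (2->7, 3->17, 4->8, 5->12, 6->15), giving [7, 17, 8, 12, 15].

[7, 17, 8, 12, 15]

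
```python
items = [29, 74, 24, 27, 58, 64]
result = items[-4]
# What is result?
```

items has length 6. Negative index -4 maps to positive index 6 + (-4) = 2. items[2] = 24.

24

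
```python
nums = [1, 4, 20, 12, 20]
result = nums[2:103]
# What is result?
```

nums has length 5. The slice nums[2:103] selects indices [2, 3, 4] (2->20, 3->12, 4->20), giving [20, 12, 20].

[20, 12, 20]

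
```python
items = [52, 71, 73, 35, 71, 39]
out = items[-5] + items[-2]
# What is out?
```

items has length 6. Negative index -5 maps to positive index 6 + (-5) = 1. items[1] = 71.
items has length 6. Negative index -2 maps to positive index 6 + (-2) = 4. items[4] = 71.
Sum: 71 + 71 = 142.

142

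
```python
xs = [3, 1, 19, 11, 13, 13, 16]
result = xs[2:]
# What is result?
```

xs has length 7. The slice xs[2:] selects indices [2, 3, 4, 5, 6] (2->19, 3->11, 4->13, 5->13, 6->16), giving [19, 11, 13, 13, 16].

[19, 11, 13, 13, 16]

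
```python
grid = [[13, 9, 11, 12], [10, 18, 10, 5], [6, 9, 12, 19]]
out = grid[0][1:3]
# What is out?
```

grid[0] = [13, 9, 11, 12]. grid[0] has length 4. The slice grid[0][1:3] selects indices [1, 2] (1->9, 2->11), giving [9, 11].

[9, 11]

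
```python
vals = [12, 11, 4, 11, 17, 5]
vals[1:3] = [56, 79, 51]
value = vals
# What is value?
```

vals starts as [12, 11, 4, 11, 17, 5] (length 6). The slice vals[1:3] covers indices [1, 2] with values [11, 4]. Replacing that slice with [56, 79, 51] (different length) produces [12, 56, 79, 51, 11, 17, 5].

[12, 56, 79, 51, 11, 17, 5]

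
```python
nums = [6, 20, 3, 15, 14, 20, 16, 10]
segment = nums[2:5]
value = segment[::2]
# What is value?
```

nums has length 8. The slice nums[2:5] selects indices [2, 3, 4] (2->3, 3->15, 4->14), giving [3, 15, 14]. So segment = [3, 15, 14]. segment has length 3. The slice segment[::2] selects indices [0, 2] (0->3, 2->14), giving [3, 14].

[3, 14]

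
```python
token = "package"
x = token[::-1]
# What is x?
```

token has length 7. The slice token[::-1] selects indices [6, 5, 4, 3, 2, 1, 0] (6->'e', 5->'g', 4->'a', 3->'k', 2->'c', 1->'a', 0->'p'), giving 'egakcap'.

'egakcap'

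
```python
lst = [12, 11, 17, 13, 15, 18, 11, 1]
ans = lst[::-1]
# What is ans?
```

lst has length 8. The slice lst[::-1] selects indices [7, 6, 5, 4, 3, 2, 1, 0] (7->1, 6->11, 5->18, 4->15, 3->13, 2->17, 1->11, 0->12), giving [1, 11, 18, 15, 13, 17, 11, 12].

[1, 11, 18, 15, 13, 17, 11, 12]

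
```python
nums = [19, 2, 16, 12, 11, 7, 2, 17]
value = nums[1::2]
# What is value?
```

nums has length 8. The slice nums[1::2] selects indices [1, 3, 5, 7] (1->2, 3->12, 5->7, 7->17), giving [2, 12, 7, 17].

[2, 12, 7, 17]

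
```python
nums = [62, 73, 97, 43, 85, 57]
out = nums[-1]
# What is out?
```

nums has length 6. Negative index -1 maps to positive index 6 + (-1) = 5. nums[5] = 57.

57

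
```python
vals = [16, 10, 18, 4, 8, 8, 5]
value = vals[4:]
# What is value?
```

vals has length 7. The slice vals[4:] selects indices [4, 5, 6] (4->8, 5->8, 6->5), giving [8, 8, 5].

[8, 8, 5]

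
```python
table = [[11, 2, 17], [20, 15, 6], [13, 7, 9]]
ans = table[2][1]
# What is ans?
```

table[2] = [13, 7, 9]. Taking column 1 of that row yields 7.

7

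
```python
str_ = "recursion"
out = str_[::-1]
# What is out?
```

str_ has length 9. The slice str_[::-1] selects indices [8, 7, 6, 5, 4, 3, 2, 1, 0] (8->'n', 7->'o', 6->'i', 5->'s', 4->'r', 3->'u', 2->'c', 1->'e', 0->'r'), giving 'noisrucer'.

'noisrucer'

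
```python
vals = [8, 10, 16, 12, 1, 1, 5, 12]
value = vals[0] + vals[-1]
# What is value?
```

vals has length 8. vals[0] = 8.
vals has length 8. Negative index -1 maps to positive index 8 + (-1) = 7. vals[7] = 12.
Sum: 8 + 12 = 20.

20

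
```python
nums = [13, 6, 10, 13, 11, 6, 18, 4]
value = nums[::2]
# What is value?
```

nums has length 8. The slice nums[::2] selects indices [0, 2, 4, 6] (0->13, 2->10, 4->11, 6->18), giving [13, 10, 11, 18].

[13, 10, 11, 18]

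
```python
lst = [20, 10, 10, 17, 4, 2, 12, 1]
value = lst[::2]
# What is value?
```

lst has length 8. The slice lst[::2] selects indices [0, 2, 4, 6] (0->20, 2->10, 4->4, 6->12), giving [20, 10, 4, 12].

[20, 10, 4, 12]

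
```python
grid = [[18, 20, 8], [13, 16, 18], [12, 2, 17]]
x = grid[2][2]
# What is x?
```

grid[2] = [12, 2, 17]. Taking column 2 of that row yields 17.

17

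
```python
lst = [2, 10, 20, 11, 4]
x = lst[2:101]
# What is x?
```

lst has length 5. The slice lst[2:101] selects indices [2, 3, 4] (2->20, 3->11, 4->4), giving [20, 11, 4].

[20, 11, 4]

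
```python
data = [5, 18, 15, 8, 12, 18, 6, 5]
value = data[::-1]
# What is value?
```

data has length 8. The slice data[::-1] selects indices [7, 6, 5, 4, 3, 2, 1, 0] (7->5, 6->6, 5->18, 4->12, 3->8, 2->15, 1->18, 0->5), giving [5, 6, 18, 12, 8, 15, 18, 5].

[5, 6, 18, 12, 8, 15, 18, 5]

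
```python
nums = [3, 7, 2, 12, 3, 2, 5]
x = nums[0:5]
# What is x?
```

nums has length 7. The slice nums[0:5] selects indices [0, 1, 2, 3, 4] (0->3, 1->7, 2->2, 3->12, 4->3), giving [3, 7, 2, 12, 3].

[3, 7, 2, 12, 3]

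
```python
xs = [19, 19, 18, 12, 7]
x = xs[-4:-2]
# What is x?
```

xs has length 5. The slice xs[-4:-2] selects indices [1, 2] (1->19, 2->18), giving [19, 18].

[19, 18]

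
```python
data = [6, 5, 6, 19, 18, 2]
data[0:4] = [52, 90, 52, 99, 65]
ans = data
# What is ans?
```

data starts as [6, 5, 6, 19, 18, 2] (length 6). The slice data[0:4] covers indices [0, 1, 2, 3] with values [6, 5, 6, 19]. Replacing that slice with [52, 90, 52, 99, 65] (different length) produces [52, 90, 52, 99, 65, 18, 2].

[52, 90, 52, 99, 65, 18, 2]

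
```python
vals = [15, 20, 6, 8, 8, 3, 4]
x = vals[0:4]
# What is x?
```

vals has length 7. The slice vals[0:4] selects indices [0, 1, 2, 3] (0->15, 1->20, 2->6, 3->8), giving [15, 20, 6, 8].

[15, 20, 6, 8]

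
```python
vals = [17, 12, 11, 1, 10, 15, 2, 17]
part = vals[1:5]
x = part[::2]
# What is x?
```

vals has length 8. The slice vals[1:5] selects indices [1, 2, 3, 4] (1->12, 2->11, 3->1, 4->10), giving [12, 11, 1, 10]. So part = [12, 11, 1, 10]. part has length 4. The slice part[::2] selects indices [0, 2] (0->12, 2->1), giving [12, 1].

[12, 1]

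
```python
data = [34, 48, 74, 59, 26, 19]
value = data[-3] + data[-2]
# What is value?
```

data has length 6. Negative index -3 maps to positive index 6 + (-3) = 3. data[3] = 59.
data has length 6. Negative index -2 maps to positive index 6 + (-2) = 4. data[4] = 26.
Sum: 59 + 26 = 85.

85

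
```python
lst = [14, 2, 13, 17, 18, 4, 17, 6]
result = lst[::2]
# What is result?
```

lst has length 8. The slice lst[::2] selects indices [0, 2, 4, 6] (0->14, 2->13, 4->18, 6->17), giving [14, 13, 18, 17].

[14, 13, 18, 17]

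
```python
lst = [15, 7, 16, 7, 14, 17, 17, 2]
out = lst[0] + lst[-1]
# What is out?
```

lst has length 8. lst[0] = 15.
lst has length 8. Negative index -1 maps to positive index 8 + (-1) = 7. lst[7] = 2.
Sum: 15 + 2 = 17.

17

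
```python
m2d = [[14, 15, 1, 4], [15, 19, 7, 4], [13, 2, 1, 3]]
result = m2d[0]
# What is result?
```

m2d has 3 rows. Row 0 is [14, 15, 1, 4].

[14, 15, 1, 4]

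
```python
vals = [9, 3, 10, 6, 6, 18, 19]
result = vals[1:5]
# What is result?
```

vals has length 7. The slice vals[1:5] selects indices [1, 2, 3, 4] (1->3, 2->10, 3->6, 4->6), giving [3, 10, 6, 6].

[3, 10, 6, 6]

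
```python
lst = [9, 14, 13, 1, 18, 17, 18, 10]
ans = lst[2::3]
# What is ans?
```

lst has length 8. The slice lst[2::3] selects indices [2, 5] (2->13, 5->17), giving [13, 17].

[13, 17]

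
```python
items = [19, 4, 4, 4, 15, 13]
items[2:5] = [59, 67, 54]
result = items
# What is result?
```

items starts as [19, 4, 4, 4, 15, 13] (length 6). The slice items[2:5] covers indices [2, 3, 4] with values [4, 4, 15]. Replacing that slice with [59, 67, 54] (same length) produces [19, 4, 59, 67, 54, 13].

[19, 4, 59, 67, 54, 13]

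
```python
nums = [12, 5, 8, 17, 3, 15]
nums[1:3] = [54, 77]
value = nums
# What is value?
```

nums starts as [12, 5, 8, 17, 3, 15] (length 6). The slice nums[1:3] covers indices [1, 2] with values [5, 8]. Replacing that slice with [54, 77] (same length) produces [12, 54, 77, 17, 3, 15].

[12, 54, 77, 17, 3, 15]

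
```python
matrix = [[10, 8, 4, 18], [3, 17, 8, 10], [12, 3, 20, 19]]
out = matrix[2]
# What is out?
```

matrix has 3 rows. Row 2 is [12, 3, 20, 19].

[12, 3, 20, 19]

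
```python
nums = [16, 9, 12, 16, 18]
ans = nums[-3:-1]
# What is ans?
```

nums has length 5. The slice nums[-3:-1] selects indices [2, 3] (2->12, 3->16), giving [12, 16].

[12, 16]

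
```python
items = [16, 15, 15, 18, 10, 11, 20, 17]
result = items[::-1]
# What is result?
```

items has length 8. The slice items[::-1] selects indices [7, 6, 5, 4, 3, 2, 1, 0] (7->17, 6->20, 5->11, 4->10, 3->18, 2->15, 1->15, 0->16), giving [17, 20, 11, 10, 18, 15, 15, 16].

[17, 20, 11, 10, 18, 15, 15, 16]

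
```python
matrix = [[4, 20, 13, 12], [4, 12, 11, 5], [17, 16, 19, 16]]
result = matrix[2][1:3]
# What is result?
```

matrix[2] = [17, 16, 19, 16]. matrix[2] has length 4. The slice matrix[2][1:3] selects indices [1, 2] (1->16, 2->19), giving [16, 19].

[16, 19]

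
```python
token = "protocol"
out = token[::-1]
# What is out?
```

token has length 8. The slice token[::-1] selects indices [7, 6, 5, 4, 3, 2, 1, 0] (7->'l', 6->'o', 5->'c', 4->'o', 3->'t', 2->'o', 1->'r', 0->'p'), giving 'locotorp'.

'locotorp'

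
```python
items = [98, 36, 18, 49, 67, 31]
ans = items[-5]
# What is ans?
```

items has length 6. Negative index -5 maps to positive index 6 + (-5) = 1. items[1] = 36.

36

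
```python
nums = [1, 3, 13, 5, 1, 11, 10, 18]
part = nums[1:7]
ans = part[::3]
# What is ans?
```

nums has length 8. The slice nums[1:7] selects indices [1, 2, 3, 4, 5, 6] (1->3, 2->13, 3->5, 4->1, 5->11, 6->10), giving [3, 13, 5, 1, 11, 10]. So part = [3, 13, 5, 1, 11, 10]. part has length 6. The slice part[::3] selects indices [0, 3] (0->3, 3->1), giving [3, 1].

[3, 1]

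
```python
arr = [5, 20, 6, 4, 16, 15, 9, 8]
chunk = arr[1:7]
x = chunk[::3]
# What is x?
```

arr has length 8. The slice arr[1:7] selects indices [1, 2, 3, 4, 5, 6] (1->20, 2->6, 3->4, 4->16, 5->15, 6->9), giving [20, 6, 4, 16, 15, 9]. So chunk = [20, 6, 4, 16, 15, 9]. chunk has length 6. The slice chunk[::3] selects indices [0, 3] (0->20, 3->16), giving [20, 16].

[20, 16]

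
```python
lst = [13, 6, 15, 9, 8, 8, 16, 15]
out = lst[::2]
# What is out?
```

lst has length 8. The slice lst[::2] selects indices [0, 2, 4, 6] (0->13, 2->15, 4->8, 6->16), giving [13, 15, 8, 16].

[13, 15, 8, 16]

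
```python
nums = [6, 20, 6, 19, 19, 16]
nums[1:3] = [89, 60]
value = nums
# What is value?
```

nums starts as [6, 20, 6, 19, 19, 16] (length 6). The slice nums[1:3] covers indices [1, 2] with values [20, 6]. Replacing that slice with [89, 60] (same length) produces [6, 89, 60, 19, 19, 16].

[6, 89, 60, 19, 19, 16]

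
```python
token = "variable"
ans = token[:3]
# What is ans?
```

token has length 8. The slice token[:3] selects indices [0, 1, 2] (0->'v', 1->'a', 2->'r'), giving 'var'.

'var'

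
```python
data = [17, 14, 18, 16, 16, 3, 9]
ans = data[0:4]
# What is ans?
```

data has length 7. The slice data[0:4] selects indices [0, 1, 2, 3] (0->17, 1->14, 2->18, 3->16), giving [17, 14, 18, 16].

[17, 14, 18, 16]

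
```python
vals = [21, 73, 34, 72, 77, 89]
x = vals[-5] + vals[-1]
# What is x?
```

vals has length 6. Negative index -5 maps to positive index 6 + (-5) = 1. vals[1] = 73.
vals has length 6. Negative index -1 maps to positive index 6 + (-1) = 5. vals[5] = 89.
Sum: 73 + 89 = 162.

162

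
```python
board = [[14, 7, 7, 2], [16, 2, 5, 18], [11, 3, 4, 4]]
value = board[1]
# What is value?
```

board has 3 rows. Row 1 is [16, 2, 5, 18].

[16, 2, 5, 18]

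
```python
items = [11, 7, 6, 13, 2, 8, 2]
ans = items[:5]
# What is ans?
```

items has length 7. The slice items[:5] selects indices [0, 1, 2, 3, 4] (0->11, 1->7, 2->6, 3->13, 4->2), giving [11, 7, 6, 13, 2].

[11, 7, 6, 13, 2]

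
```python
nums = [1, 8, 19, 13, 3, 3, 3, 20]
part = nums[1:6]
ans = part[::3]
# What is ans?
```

nums has length 8. The slice nums[1:6] selects indices [1, 2, 3, 4, 5] (1->8, 2->19, 3->13, 4->3, 5->3), giving [8, 19, 13, 3, 3]. So part = [8, 19, 13, 3, 3]. part has length 5. The slice part[::3] selects indices [0, 3] (0->8, 3->3), giving [8, 3].

[8, 3]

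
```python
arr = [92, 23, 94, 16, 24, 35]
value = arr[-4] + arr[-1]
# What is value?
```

arr has length 6. Negative index -4 maps to positive index 6 + (-4) = 2. arr[2] = 94.
arr has length 6. Negative index -1 maps to positive index 6 + (-1) = 5. arr[5] = 35.
Sum: 94 + 35 = 129.

129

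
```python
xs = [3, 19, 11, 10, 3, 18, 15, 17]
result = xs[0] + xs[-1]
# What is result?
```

xs has length 8. xs[0] = 3.
xs has length 8. Negative index -1 maps to positive index 8 + (-1) = 7. xs[7] = 17.
Sum: 3 + 17 = 20.

20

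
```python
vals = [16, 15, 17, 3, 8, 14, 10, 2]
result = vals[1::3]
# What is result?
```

vals has length 8. The slice vals[1::3] selects indices [1, 4, 7] (1->15, 4->8, 7->2), giving [15, 8, 2].

[15, 8, 2]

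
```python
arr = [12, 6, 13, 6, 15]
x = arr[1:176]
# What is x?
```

arr has length 5. The slice arr[1:176] selects indices [1, 2, 3, 4] (1->6, 2->13, 3->6, 4->15), giving [6, 13, 6, 15].

[6, 13, 6, 15]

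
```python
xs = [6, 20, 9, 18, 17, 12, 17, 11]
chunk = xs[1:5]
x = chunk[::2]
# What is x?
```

xs has length 8. The slice xs[1:5] selects indices [1, 2, 3, 4] (1->20, 2->9, 3->18, 4->17), giving [20, 9, 18, 17]. So chunk = [20, 9, 18, 17]. chunk has length 4. The slice chunk[::2] selects indices [0, 2] (0->20, 2->18), giving [20, 18].

[20, 18]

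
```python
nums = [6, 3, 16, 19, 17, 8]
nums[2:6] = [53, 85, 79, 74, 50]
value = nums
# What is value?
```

nums starts as [6, 3, 16, 19, 17, 8] (length 6). The slice nums[2:6] covers indices [2, 3, 4, 5] with values [16, 19, 17, 8]. Replacing that slice with [53, 85, 79, 74, 50] (different length) produces [6, 3, 53, 85, 79, 74, 50].

[6, 3, 53, 85, 79, 74, 50]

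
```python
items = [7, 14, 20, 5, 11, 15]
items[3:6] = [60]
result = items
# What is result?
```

items starts as [7, 14, 20, 5, 11, 15] (length 6). The slice items[3:6] covers indices [3, 4, 5] with values [5, 11, 15]. Replacing that slice with [60] (different length) produces [7, 14, 20, 60].

[7, 14, 20, 60]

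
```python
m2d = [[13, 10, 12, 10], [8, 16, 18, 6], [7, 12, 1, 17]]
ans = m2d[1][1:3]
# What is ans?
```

m2d[1] = [8, 16, 18, 6]. m2d[1] has length 4. The slice m2d[1][1:3] selects indices [1, 2] (1->16, 2->18), giving [16, 18].

[16, 18]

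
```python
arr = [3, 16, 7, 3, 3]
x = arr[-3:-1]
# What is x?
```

arr has length 5. The slice arr[-3:-1] selects indices [2, 3] (2->7, 3->3), giving [7, 3].

[7, 3]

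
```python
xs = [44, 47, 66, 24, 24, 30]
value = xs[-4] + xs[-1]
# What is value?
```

xs has length 6. Negative index -4 maps to positive index 6 + (-4) = 2. xs[2] = 66.
xs has length 6. Negative index -1 maps to positive index 6 + (-1) = 5. xs[5] = 30.
Sum: 66 + 30 = 96.

96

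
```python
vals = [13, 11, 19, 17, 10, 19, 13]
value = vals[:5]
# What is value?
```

vals has length 7. The slice vals[:5] selects indices [0, 1, 2, 3, 4] (0->13, 1->11, 2->19, 3->17, 4->10), giving [13, 11, 19, 17, 10].

[13, 11, 19, 17, 10]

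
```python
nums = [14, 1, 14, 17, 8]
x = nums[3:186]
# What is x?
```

nums has length 5. The slice nums[3:186] selects indices [3, 4] (3->17, 4->8), giving [17, 8].

[17, 8]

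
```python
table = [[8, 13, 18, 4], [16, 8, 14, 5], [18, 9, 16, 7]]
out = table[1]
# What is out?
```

table has 3 rows. Row 1 is [16, 8, 14, 5].

[16, 8, 14, 5]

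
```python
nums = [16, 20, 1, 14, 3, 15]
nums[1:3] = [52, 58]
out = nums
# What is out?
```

nums starts as [16, 20, 1, 14, 3, 15] (length 6). The slice nums[1:3] covers indices [1, 2] with values [20, 1]. Replacing that slice with [52, 58] (same length) produces [16, 52, 58, 14, 3, 15].

[16, 52, 58, 14, 3, 15]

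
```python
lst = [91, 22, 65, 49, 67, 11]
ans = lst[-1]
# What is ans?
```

lst has length 6. Negative index -1 maps to positive index 6 + (-1) = 5. lst[5] = 11.

11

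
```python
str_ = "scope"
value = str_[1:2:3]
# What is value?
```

str_ has length 5. The slice str_[1:2:3] selects indices [1] (1->'c'), giving 'c'.

'c'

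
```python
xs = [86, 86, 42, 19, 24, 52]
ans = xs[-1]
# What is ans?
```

xs has length 6. Negative index -1 maps to positive index 6 + (-1) = 5. xs[5] = 52.

52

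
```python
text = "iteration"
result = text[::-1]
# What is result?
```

text has length 9. The slice text[::-1] selects indices [8, 7, 6, 5, 4, 3, 2, 1, 0] (8->'n', 7->'o', 6->'i', 5->'t', 4->'a', 3->'r', 2->'e', 1->'t', 0->'i'), giving 'noitareti'.

'noitareti'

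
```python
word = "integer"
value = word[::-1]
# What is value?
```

word has length 7. The slice word[::-1] selects indices [6, 5, 4, 3, 2, 1, 0] (6->'r', 5->'e', 4->'g', 3->'e', 2->'t', 1->'n', 0->'i'), giving 'regetni'.

'regetni'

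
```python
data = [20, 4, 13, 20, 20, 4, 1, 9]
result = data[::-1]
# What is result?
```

data has length 8. The slice data[::-1] selects indices [7, 6, 5, 4, 3, 2, 1, 0] (7->9, 6->1, 5->4, 4->20, 3->20, 2->13, 1->4, 0->20), giving [9, 1, 4, 20, 20, 13, 4, 20].

[9, 1, 4, 20, 20, 13, 4, 20]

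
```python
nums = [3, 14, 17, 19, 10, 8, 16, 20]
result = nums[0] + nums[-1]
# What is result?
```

nums has length 8. nums[0] = 3.
nums has length 8. Negative index -1 maps to positive index 8 + (-1) = 7. nums[7] = 20.
Sum: 3 + 20 = 23.

23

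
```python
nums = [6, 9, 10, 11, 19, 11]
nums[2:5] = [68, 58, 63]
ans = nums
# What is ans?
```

nums starts as [6, 9, 10, 11, 19, 11] (length 6). The slice nums[2:5] covers indices [2, 3, 4] with values [10, 11, 19]. Replacing that slice with [68, 58, 63] (same length) produces [6, 9, 68, 58, 63, 11].

[6, 9, 68, 58, 63, 11]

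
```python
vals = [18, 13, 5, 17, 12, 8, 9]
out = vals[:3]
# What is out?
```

vals has length 7. The slice vals[:3] selects indices [0, 1, 2] (0->18, 1->13, 2->5), giving [18, 13, 5].

[18, 13, 5]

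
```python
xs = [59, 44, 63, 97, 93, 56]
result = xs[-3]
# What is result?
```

xs has length 6. Negative index -3 maps to positive index 6 + (-3) = 3. xs[3] = 97.

97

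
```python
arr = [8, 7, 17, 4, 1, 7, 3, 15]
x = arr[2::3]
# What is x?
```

arr has length 8. The slice arr[2::3] selects indices [2, 5] (2->17, 5->7), giving [17, 7].

[17, 7]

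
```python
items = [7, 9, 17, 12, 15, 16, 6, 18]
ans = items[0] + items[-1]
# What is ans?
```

items has length 8. items[0] = 7.
items has length 8. Negative index -1 maps to positive index 8 + (-1) = 7. items[7] = 18.
Sum: 7 + 18 = 25.

25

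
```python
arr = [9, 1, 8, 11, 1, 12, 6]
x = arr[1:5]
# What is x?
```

arr has length 7. The slice arr[1:5] selects indices [1, 2, 3, 4] (1->1, 2->8, 3->11, 4->1), giving [1, 8, 11, 1].

[1, 8, 11, 1]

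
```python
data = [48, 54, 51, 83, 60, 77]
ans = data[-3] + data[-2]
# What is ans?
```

data has length 6. Negative index -3 maps to positive index 6 + (-3) = 3. data[3] = 83.
data has length 6. Negative index -2 maps to positive index 6 + (-2) = 4. data[4] = 60.
Sum: 83 + 60 = 143.

143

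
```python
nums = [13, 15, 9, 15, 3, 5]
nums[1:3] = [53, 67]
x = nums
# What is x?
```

nums starts as [13, 15, 9, 15, 3, 5] (length 6). The slice nums[1:3] covers indices [1, 2] with values [15, 9]. Replacing that slice with [53, 67] (same length) produces [13, 53, 67, 15, 3, 5].

[13, 53, 67, 15, 3, 5]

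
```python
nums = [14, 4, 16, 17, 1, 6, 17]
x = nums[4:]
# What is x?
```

nums has length 7. The slice nums[4:] selects indices [4, 5, 6] (4->1, 5->6, 6->17), giving [1, 6, 17].

[1, 6, 17]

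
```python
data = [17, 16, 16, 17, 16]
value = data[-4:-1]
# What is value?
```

data has length 5. The slice data[-4:-1] selects indices [1, 2, 3] (1->16, 2->16, 3->17), giving [16, 16, 17].

[16, 16, 17]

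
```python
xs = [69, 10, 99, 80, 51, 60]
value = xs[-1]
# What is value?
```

xs has length 6. Negative index -1 maps to positive index 6 + (-1) = 5. xs[5] = 60.

60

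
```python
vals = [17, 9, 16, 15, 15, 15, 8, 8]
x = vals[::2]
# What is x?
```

vals has length 8. The slice vals[::2] selects indices [0, 2, 4, 6] (0->17, 2->16, 4->15, 6->8), giving [17, 16, 15, 8].

[17, 16, 15, 8]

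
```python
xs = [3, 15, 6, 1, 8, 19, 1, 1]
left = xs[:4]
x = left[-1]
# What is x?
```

xs has length 8. The slice xs[:4] selects indices [0, 1, 2, 3] (0->3, 1->15, 2->6, 3->1), giving [3, 15, 6, 1]. So left = [3, 15, 6, 1]. Then left[-1] = 1.

1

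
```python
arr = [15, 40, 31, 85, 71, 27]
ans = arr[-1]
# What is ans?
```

arr has length 6. Negative index -1 maps to positive index 6 + (-1) = 5. arr[5] = 27.

27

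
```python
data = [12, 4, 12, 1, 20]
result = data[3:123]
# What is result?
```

data has length 5. The slice data[3:123] selects indices [3, 4] (3->1, 4->20), giving [1, 20].

[1, 20]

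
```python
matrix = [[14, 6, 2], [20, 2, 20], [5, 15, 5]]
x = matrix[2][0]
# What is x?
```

matrix[2] = [5, 15, 5]. Taking column 0 of that row yields 5.

5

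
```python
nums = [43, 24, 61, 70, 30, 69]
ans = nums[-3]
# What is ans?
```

nums has length 6. Negative index -3 maps to positive index 6 + (-3) = 3. nums[3] = 70.

70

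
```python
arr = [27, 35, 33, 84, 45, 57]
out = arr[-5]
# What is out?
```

arr has length 6. Negative index -5 maps to positive index 6 + (-5) = 1. arr[1] = 35.

35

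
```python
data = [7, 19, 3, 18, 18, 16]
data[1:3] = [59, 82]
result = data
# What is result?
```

data starts as [7, 19, 3, 18, 18, 16] (length 6). The slice data[1:3] covers indices [1, 2] with values [19, 3]. Replacing that slice with [59, 82] (same length) produces [7, 59, 82, 18, 18, 16].

[7, 59, 82, 18, 18, 16]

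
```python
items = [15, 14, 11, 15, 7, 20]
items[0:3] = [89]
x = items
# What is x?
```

items starts as [15, 14, 11, 15, 7, 20] (length 6). The slice items[0:3] covers indices [0, 1, 2] with values [15, 14, 11]. Replacing that slice with [89] (different length) produces [89, 15, 7, 20].

[89, 15, 7, 20]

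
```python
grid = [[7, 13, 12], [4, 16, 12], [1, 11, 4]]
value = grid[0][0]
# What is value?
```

grid[0] = [7, 13, 12]. Taking column 0 of that row yields 7.

7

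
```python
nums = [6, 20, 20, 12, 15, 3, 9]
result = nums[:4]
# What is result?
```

nums has length 7. The slice nums[:4] selects indices [0, 1, 2, 3] (0->6, 1->20, 2->20, 3->12), giving [6, 20, 20, 12].

[6, 20, 20, 12]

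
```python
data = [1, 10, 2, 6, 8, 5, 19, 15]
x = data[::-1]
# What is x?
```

data has length 8. The slice data[::-1] selects indices [7, 6, 5, 4, 3, 2, 1, 0] (7->15, 6->19, 5->5, 4->8, 3->6, 2->2, 1->10, 0->1), giving [15, 19, 5, 8, 6, 2, 10, 1].

[15, 19, 5, 8, 6, 2, 10, 1]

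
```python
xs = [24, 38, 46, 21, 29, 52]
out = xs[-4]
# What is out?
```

xs has length 6. Negative index -4 maps to positive index 6 + (-4) = 2. xs[2] = 46.

46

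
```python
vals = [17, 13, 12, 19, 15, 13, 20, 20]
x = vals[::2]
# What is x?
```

vals has length 8. The slice vals[::2] selects indices [0, 2, 4, 6] (0->17, 2->12, 4->15, 6->20), giving [17, 12, 15, 20].

[17, 12, 15, 20]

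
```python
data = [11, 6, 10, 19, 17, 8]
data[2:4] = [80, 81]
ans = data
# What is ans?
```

data starts as [11, 6, 10, 19, 17, 8] (length 6). The slice data[2:4] covers indices [2, 3] with values [10, 19]. Replacing that slice with [80, 81] (same length) produces [11, 6, 80, 81, 17, 8].

[11, 6, 80, 81, 17, 8]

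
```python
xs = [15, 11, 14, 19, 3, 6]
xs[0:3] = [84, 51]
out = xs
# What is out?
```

xs starts as [15, 11, 14, 19, 3, 6] (length 6). The slice xs[0:3] covers indices [0, 1, 2] with values [15, 11, 14]. Replacing that slice with [84, 51] (different length) produces [84, 51, 19, 3, 6].

[84, 51, 19, 3, 6]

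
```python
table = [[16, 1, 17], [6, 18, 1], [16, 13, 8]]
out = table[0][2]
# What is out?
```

table[0] = [16, 1, 17]. Taking column 2 of that row yields 17.

17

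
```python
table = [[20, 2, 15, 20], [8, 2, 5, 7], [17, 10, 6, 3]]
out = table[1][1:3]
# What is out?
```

table[1] = [8, 2, 5, 7]. table[1] has length 4. The slice table[1][1:3] selects indices [1, 2] (1->2, 2->5), giving [2, 5].

[2, 5]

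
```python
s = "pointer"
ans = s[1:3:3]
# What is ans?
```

s has length 7. The slice s[1:3:3] selects indices [1] (1->'o'), giving 'o'.

'o'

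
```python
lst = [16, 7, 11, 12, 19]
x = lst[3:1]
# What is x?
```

lst has length 5. The slice lst[3:1] resolves to an empty index range, so the result is [].

[]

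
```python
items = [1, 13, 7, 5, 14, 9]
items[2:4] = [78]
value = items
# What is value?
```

items starts as [1, 13, 7, 5, 14, 9] (length 6). The slice items[2:4] covers indices [2, 3] with values [7, 5]. Replacing that slice with [78] (different length) produces [1, 13, 78, 14, 9].

[1, 13, 78, 14, 9]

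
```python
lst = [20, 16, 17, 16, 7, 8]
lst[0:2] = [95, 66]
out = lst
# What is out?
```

lst starts as [20, 16, 17, 16, 7, 8] (length 6). The slice lst[0:2] covers indices [0, 1] with values [20, 16]. Replacing that slice with [95, 66] (same length) produces [95, 66, 17, 16, 7, 8].

[95, 66, 17, 16, 7, 8]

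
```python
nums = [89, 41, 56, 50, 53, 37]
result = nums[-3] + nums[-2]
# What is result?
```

nums has length 6. Negative index -3 maps to positive index 6 + (-3) = 3. nums[3] = 50.
nums has length 6. Negative index -2 maps to positive index 6 + (-2) = 4. nums[4] = 53.
Sum: 50 + 53 = 103.

103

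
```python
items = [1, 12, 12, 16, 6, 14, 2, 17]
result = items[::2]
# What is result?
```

items has length 8. The slice items[::2] selects indices [0, 2, 4, 6] (0->1, 2->12, 4->6, 6->2), giving [1, 12, 6, 2].

[1, 12, 6, 2]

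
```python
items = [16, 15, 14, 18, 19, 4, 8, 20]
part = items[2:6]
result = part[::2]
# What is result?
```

items has length 8. The slice items[2:6] selects indices [2, 3, 4, 5] (2->14, 3->18, 4->19, 5->4), giving [14, 18, 19, 4]. So part = [14, 18, 19, 4]. part has length 4. The slice part[::2] selects indices [0, 2] (0->14, 2->19), giving [14, 19].

[14, 19]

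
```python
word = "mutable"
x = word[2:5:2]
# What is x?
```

word has length 7. The slice word[2:5:2] selects indices [2, 4] (2->'t', 4->'b'), giving 'tb'.

'tb'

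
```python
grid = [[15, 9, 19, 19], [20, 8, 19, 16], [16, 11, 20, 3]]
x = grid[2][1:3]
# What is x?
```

grid[2] = [16, 11, 20, 3]. grid[2] has length 4. The slice grid[2][1:3] selects indices [1, 2] (1->11, 2->20), giving [11, 20].

[11, 20]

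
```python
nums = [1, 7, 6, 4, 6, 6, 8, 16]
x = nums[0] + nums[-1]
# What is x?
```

nums has length 8. nums[0] = 1.
nums has length 8. Negative index -1 maps to positive index 8 + (-1) = 7. nums[7] = 16.
Sum: 1 + 16 = 17.

17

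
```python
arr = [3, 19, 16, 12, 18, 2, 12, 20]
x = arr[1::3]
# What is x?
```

arr has length 8. The slice arr[1::3] selects indices [1, 4, 7] (1->19, 4->18, 7->20), giving [19, 18, 20].

[19, 18, 20]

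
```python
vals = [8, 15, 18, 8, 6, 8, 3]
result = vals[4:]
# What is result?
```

vals has length 7. The slice vals[4:] selects indices [4, 5, 6] (4->6, 5->8, 6->3), giving [6, 8, 3].

[6, 8, 3]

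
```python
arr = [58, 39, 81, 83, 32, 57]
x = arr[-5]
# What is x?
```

arr has length 6. Negative index -5 maps to positive index 6 + (-5) = 1. arr[1] = 39.

39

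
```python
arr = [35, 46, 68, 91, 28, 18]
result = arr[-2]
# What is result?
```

arr has length 6. Negative index -2 maps to positive index 6 + (-2) = 4. arr[4] = 28.

28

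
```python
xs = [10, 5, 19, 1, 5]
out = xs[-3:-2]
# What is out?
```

xs has length 5. The slice xs[-3:-2] selects indices [2] (2->19), giving [19].

[19]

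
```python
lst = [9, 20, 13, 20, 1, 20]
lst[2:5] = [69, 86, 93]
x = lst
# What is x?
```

lst starts as [9, 20, 13, 20, 1, 20] (length 6). The slice lst[2:5] covers indices [2, 3, 4] with values [13, 20, 1]. Replacing that slice with [69, 86, 93] (same length) produces [9, 20, 69, 86, 93, 20].

[9, 20, 69, 86, 93, 20]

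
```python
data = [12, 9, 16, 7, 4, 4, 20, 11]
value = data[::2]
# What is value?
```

data has length 8. The slice data[::2] selects indices [0, 2, 4, 6] (0->12, 2->16, 4->4, 6->20), giving [12, 16, 4, 20].

[12, 16, 4, 20]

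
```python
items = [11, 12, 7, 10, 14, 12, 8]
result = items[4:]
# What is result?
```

items has length 7. The slice items[4:] selects indices [4, 5, 6] (4->14, 5->12, 6->8), giving [14, 12, 8].

[14, 12, 8]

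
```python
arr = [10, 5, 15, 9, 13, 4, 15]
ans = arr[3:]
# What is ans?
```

arr has length 7. The slice arr[3:] selects indices [3, 4, 5, 6] (3->9, 4->13, 5->4, 6->15), giving [9, 13, 4, 15].

[9, 13, 4, 15]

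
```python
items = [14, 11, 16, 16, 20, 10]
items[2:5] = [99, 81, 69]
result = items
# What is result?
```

items starts as [14, 11, 16, 16, 20, 10] (length 6). The slice items[2:5] covers indices [2, 3, 4] with values [16, 16, 20]. Replacing that slice with [99, 81, 69] (same length) produces [14, 11, 99, 81, 69, 10].

[14, 11, 99, 81, 69, 10]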